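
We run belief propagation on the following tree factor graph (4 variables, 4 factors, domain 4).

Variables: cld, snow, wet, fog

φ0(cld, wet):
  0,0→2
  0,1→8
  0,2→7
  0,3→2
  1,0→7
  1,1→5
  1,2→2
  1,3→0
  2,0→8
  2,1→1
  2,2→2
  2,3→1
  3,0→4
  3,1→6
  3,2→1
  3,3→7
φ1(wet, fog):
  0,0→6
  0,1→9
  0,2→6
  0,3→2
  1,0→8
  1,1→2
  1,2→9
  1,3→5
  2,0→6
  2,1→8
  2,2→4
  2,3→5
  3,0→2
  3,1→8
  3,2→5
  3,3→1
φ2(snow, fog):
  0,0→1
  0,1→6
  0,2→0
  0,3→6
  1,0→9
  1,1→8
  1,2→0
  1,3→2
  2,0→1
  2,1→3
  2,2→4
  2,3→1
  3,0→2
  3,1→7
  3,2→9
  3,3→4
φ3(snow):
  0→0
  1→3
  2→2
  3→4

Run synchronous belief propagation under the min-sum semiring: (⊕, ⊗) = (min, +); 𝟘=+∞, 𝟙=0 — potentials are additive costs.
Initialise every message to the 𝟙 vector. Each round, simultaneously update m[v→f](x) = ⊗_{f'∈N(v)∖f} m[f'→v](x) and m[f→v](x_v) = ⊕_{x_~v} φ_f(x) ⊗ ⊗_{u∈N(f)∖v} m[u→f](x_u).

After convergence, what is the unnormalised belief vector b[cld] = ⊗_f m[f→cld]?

init: all messages = 𝟙 over 4 values
r1 m[φ0→cld] = [2, 0, 1, 1]
r1 m[φ0→wet] = [2, 1, 1, 0]
r1 m[φ1→wet] = [2, 2, 4, 1]
r1 m[φ1→fog] = [2, 2, 4, 1]
r1 m[φ2→snow] = [0, 0, 1, 2]
r1 m[φ2→fog] = [1, 3, 0, 1]
r1 m[φ3→snow] = [0, 3, 2, 4]
r1 m[cld→φ0] = [0, 0, 0, 0]
r1 m[snow→φ2] = [0, 0, 0, 0]
r1 m[snow→φ3] = [0, 0, 0, 0]
r1 m[wet→φ0] = [0, 0, 0, 0]
r1 m[wet→φ1] = [0, 0, 0, 0]
r1 m[fog→φ1] = [0, 0, 0, 0]
r1 m[fog→φ2] = [0, 0, 0, 0]
r2 m[φ0→cld] = [2, 0, 1, 1]
r2 m[φ0→wet] = [2, 1, 1, 0]
r2 m[φ1→wet] = [2, 2, 4, 1]
r2 m[φ1→fog] = [2, 2, 4, 1]
r2 m[φ2→snow] = [0, 0, 1, 2]
r2 m[φ2→fog] = [1, 3, 0, 1]
r2 m[φ3→snow] = [0, 3, 2, 4]
r2 m[cld→φ0] = [0, 0, 0, 0]
r2 m[snow→φ2] = [0, 3, 2, 4]
r2 m[snow→φ3] = [0, 0, 1, 2]
r2 m[wet→φ0] = [2, 2, 4, 1]
r2 m[wet→φ1] = [2, 1, 1, 0]
r2 m[fog→φ1] = [1, 3, 0, 1]
r2 m[fog→φ2] = [2, 2, 4, 1]
r3 m[φ0→cld] = [3, 1, 2, 5]
r3 m[φ0→wet] = [2, 1, 1, 0]
r3 m[φ1→wet] = [3, 5, 4, 2]
r3 m[φ1→fog] = [2, 3, 5, 1]
r3 m[φ2→snow] = [3, 3, 2, 4]
r3 m[φ2→fog] = [1, 5, 0, 3]
r3 m[φ3→snow] = [0, 3, 2, 4]
r3 m[cld→φ0] = [0, 0, 0, 0]
r3 m[snow→φ2] = [0, 3, 2, 4]
r3 m[snow→φ3] = [0, 0, 1, 2]
r3 m[wet→φ0] = [2, 2, 4, 1]
r3 m[wet→φ1] = [2, 1, 1, 0]
r3 m[fog→φ1] = [1, 3, 0, 1]
r3 m[fog→φ2] = [2, 2, 4, 1]
r4 m[φ0→cld] = [3, 1, 2, 5]
r4 m[φ0→wet] = [2, 1, 1, 0]
r4 m[φ1→wet] = [3, 5, 4, 2]
r4 m[φ1→fog] = [2, 3, 5, 1]
r4 m[φ2→snow] = [3, 3, 2, 4]
r4 m[φ2→fog] = [1, 5, 0, 3]
r4 m[φ3→snow] = [0, 3, 2, 4]
r4 m[cld→φ0] = [0, 0, 0, 0]
r4 m[snow→φ2] = [0, 3, 2, 4]
r4 m[snow→φ3] = [3, 3, 2, 4]
r4 m[wet→φ0] = [3, 5, 4, 2]
r4 m[wet→φ1] = [2, 1, 1, 0]
r4 m[fog→φ1] = [1, 5, 0, 3]
r4 m[fog→φ2] = [2, 3, 5, 1]
r5 m[φ0→cld] = [4, 2, 3, 5]
r5 m[φ0→wet] = [2, 1, 1, 0]
r5 m[φ1→wet] = [5, 7, 4, 3]
r5 m[φ1→fog] = [2, 3, 5, 1]
r5 m[φ2→snow] = [3, 3, 2, 4]
r5 m[φ2→fog] = [1, 5, 0, 3]
r5 m[φ3→snow] = [0, 3, 2, 4]
r5 m[cld→φ0] = [0, 0, 0, 0]
r5 m[snow→φ2] = [0, 3, 2, 4]
r5 m[snow→φ3] = [3, 3, 2, 4]
r5 m[wet→φ0] = [3, 5, 4, 2]
r5 m[wet→φ1] = [2, 1, 1, 0]
r5 m[fog→φ1] = [1, 5, 0, 3]
r5 m[fog→φ2] = [2, 3, 5, 1]
r6 m[φ0→cld] = [4, 2, 3, 5]
r6 m[φ0→wet] = [2, 1, 1, 0]
r6 m[φ1→wet] = [5, 7, 4, 3]
r6 m[φ1→fog] = [2, 3, 5, 1]
r6 m[φ2→snow] = [3, 3, 2, 4]
r6 m[φ2→fog] = [1, 5, 0, 3]
r6 m[φ3→snow] = [0, 3, 2, 4]
r6 m[cld→φ0] = [0, 0, 0, 0]
r6 m[snow→φ2] = [0, 3, 2, 4]
r6 m[snow→φ3] = [3, 3, 2, 4]
r6 m[wet→φ0] = [5, 7, 4, 3]
r6 m[wet→φ1] = [2, 1, 1, 0]
r6 m[fog→φ1] = [1, 5, 0, 3]
r6 m[fog→φ2] = [2, 3, 5, 1]
r7 m[φ0→cld] = [5, 3, 4, 5]
r7 m[φ0→wet] = [2, 1, 1, 0]
r7 m[φ1→wet] = [5, 7, 4, 3]
r7 m[φ1→fog] = [2, 3, 5, 1]
r7 m[φ2→snow] = [3, 3, 2, 4]
r7 m[φ2→fog] = [1, 5, 0, 3]
r7 m[φ3→snow] = [0, 3, 2, 4]
r7 m[cld→φ0] = [0, 0, 0, 0]
r7 m[snow→φ2] = [0, 3, 2, 4]
r7 m[snow→φ3] = [3, 3, 2, 4]
r7 m[wet→φ0] = [5, 7, 4, 3]
r7 m[wet→φ1] = [2, 1, 1, 0]
r7 m[fog→φ1] = [1, 5, 0, 3]
r7 m[fog→φ2] = [2, 3, 5, 1]
r8 m[φ0→cld] = [5, 3, 4, 5]
r8 m[φ0→wet] = [2, 1, 1, 0]
r8 m[φ1→wet] = [5, 7, 4, 3]
r8 m[φ1→fog] = [2, 3, 5, 1]
r8 m[φ2→snow] = [3, 3, 2, 4]
r8 m[φ2→fog] = [1, 5, 0, 3]
r8 m[φ3→snow] = [0, 3, 2, 4]
r8 m[cld→φ0] = [0, 0, 0, 0]
r8 m[snow→φ2] = [0, 3, 2, 4]
r8 m[snow→φ3] = [3, 3, 2, 4]
r8 m[wet→φ0] = [5, 7, 4, 3]
r8 m[wet→φ1] = [2, 1, 1, 0]
r8 m[fog→φ1] = [1, 5, 0, 3]
r8 m[fog→φ2] = [2, 3, 5, 1]
fixed point reached at round 8
b[cld] = ⊗ incoming = [5, 3, 4, 5]

b[cld] = [5, 3, 4, 5]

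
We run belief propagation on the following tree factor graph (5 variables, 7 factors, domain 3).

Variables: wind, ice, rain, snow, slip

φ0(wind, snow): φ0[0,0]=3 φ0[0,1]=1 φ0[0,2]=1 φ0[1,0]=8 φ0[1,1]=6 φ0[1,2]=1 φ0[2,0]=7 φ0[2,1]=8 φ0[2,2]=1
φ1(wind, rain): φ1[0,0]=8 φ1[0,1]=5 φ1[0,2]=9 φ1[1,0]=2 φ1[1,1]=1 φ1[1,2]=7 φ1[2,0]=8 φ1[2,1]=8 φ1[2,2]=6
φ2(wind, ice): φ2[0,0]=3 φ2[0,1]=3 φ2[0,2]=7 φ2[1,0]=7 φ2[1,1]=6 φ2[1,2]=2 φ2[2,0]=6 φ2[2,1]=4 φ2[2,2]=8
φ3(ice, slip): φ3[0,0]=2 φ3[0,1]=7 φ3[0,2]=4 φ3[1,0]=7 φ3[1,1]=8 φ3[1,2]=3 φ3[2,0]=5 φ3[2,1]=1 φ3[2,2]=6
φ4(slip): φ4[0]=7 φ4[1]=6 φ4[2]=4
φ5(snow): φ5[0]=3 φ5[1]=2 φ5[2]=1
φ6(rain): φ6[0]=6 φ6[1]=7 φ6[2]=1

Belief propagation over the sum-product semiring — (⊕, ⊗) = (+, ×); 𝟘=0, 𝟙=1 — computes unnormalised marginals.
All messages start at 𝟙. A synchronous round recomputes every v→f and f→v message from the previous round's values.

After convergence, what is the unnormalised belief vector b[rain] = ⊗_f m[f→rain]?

init: all messages = 𝟙 over 3 values
r1 m[φ0→wind] = [5, 15, 16]
r1 m[φ0→snow] = [18, 15, 3]
r1 m[φ1→wind] = [22, 10, 22]
r1 m[φ1→rain] = [18, 14, 22]
r1 m[φ2→wind] = [13, 15, 18]
r1 m[φ2→ice] = [16, 13, 17]
r1 m[φ3→ice] = [13, 18, 12]
r1 m[φ3→slip] = [14, 16, 13]
r1 m[φ4→slip] = [7, 6, 4]
r1 m[φ5→snow] = [3, 2, 1]
r1 m[φ6→rain] = [6, 7, 1]
r1 m[wind→φ0] = [1, 1, 1]
r1 m[wind→φ1] = [1, 1, 1]
r1 m[wind→φ2] = [1, 1, 1]
r1 m[ice→φ2] = [1, 1, 1]
r1 m[ice→φ3] = [1, 1, 1]
r1 m[rain→φ1] = [1, 1, 1]
r1 m[rain→φ6] = [1, 1, 1]
r1 m[snow→φ0] = [1, 1, 1]
r1 m[snow→φ5] = [1, 1, 1]
r1 m[slip→φ3] = [1, 1, 1]
r1 m[slip→φ4] = [1, 1, 1]
r2 m[φ0→wind] = [5, 15, 16]
r2 m[φ0→snow] = [18, 15, 3]
r2 m[φ1→wind] = [22, 10, 22]
r2 m[φ1→rain] = [18, 14, 22]
r2 m[φ2→wind] = [13, 15, 18]
r2 m[φ2→ice] = [16, 13, 17]
r2 m[φ3→ice] = [13, 18, 12]
r2 m[φ3→slip] = [14, 16, 13]
r2 m[φ4→slip] = [7, 6, 4]
r2 m[φ5→snow] = [3, 2, 1]
r2 m[φ6→rain] = [6, 7, 1]
r2 m[wind→φ0] = [286, 150, 396]
r2 m[wind→φ1] = [65, 225, 288]
r2 m[wind→φ2] = [110, 150, 352]
r2 m[ice→φ2] = [13, 18, 12]
r2 m[ice→φ3] = [16, 13, 17]
r2 m[rain→φ1] = [6, 7, 1]
r2 m[rain→φ6] = [18, 14, 22]
r2 m[snow→φ0] = [3, 2, 1]
r2 m[snow→φ5] = [18, 15, 3]
r2 m[slip→φ3] = [7, 6, 4]
r2 m[slip→φ4] = [14, 16, 13]
r3 m[φ0→wind] = [12, 37, 38]
r3 m[φ0→snow] = [4830, 4354, 832]
r3 m[φ1→wind] = [92, 26, 110]
r3 m[φ1→rain] = [3274, 2854, 3888]
r3 m[φ2→wind] = [177, 223, 246]
r3 m[φ2→ice] = [3492, 2638, 3886]
r3 m[φ3→ice] = [72, 109, 65]
r3 m[φ3→slip] = [208, 233, 205]
r3 m[φ4→slip] = [7, 6, 4]
r3 m[φ5→snow] = [3, 2, 1]
r3 m[φ6→rain] = [6, 7, 1]
r3 m[wind→φ0] = [286, 150, 396]
r3 m[wind→φ1] = [65, 225, 288]
r3 m[wind→φ2] = [110, 150, 352]
r3 m[ice→φ2] = [13, 18, 12]
r3 m[ice→φ3] = [16, 13, 17]
r3 m[rain→φ1] = [6, 7, 1]
r3 m[rain→φ6] = [18, 14, 22]
r3 m[snow→φ0] = [3, 2, 1]
r3 m[snow→φ5] = [18, 15, 3]
r3 m[slip→φ3] = [7, 6, 4]
r3 m[slip→φ4] = [14, 16, 13]
r4 m[φ0→wind] = [12, 37, 38]
r4 m[φ0→snow] = [4830, 4354, 832]
r4 m[φ1→wind] = [92, 26, 110]
r4 m[φ1→rain] = [3274, 2854, 3888]
r4 m[φ2→wind] = [177, 223, 246]
r4 m[φ2→ice] = [3492, 2638, 3886]
r4 m[φ3→ice] = [72, 109, 65]
r4 m[φ3→slip] = [208, 233, 205]
r4 m[φ4→slip] = [7, 6, 4]
r4 m[φ5→snow] = [3, 2, 1]
r4 m[φ6→rain] = [6, 7, 1]
r4 m[wind→φ0] = [16284, 5798, 27060]
r4 m[wind→φ1] = [2124, 8251, 9348]
r4 m[wind→φ2] = [1104, 962, 4180]
r4 m[ice→φ2] = [72, 109, 65]
r4 m[ice→φ3] = [3492, 2638, 3886]
r4 m[rain→φ1] = [6, 7, 1]
r4 m[rain→φ6] = [3274, 2854, 3888]
r4 m[snow→φ0] = [3, 2, 1]
r4 m[snow→φ5] = [4830, 4354, 832]
r4 m[slip→φ3] = [7, 6, 4]
r4 m[slip→φ4] = [208, 233, 205]
r5 m[φ0→wind] = [12, 37, 38]
r5 m[φ0→snow] = [284656, 267552, 49142]
r5 m[φ1→wind] = [92, 26, 110]
r5 m[φ1→rain] = [108278, 93655, 132961]
r5 m[φ2→wind] = [998, 1288, 1388]
r5 m[φ2→ice] = [35126, 25804, 43092]
r5 m[φ3→ice] = [72, 109, 65]
r5 m[φ3→slip] = [44880, 49434, 45198]
r5 m[φ4→slip] = [7, 6, 4]
r5 m[φ5→snow] = [3, 2, 1]
r5 m[φ6→rain] = [6, 7, 1]
r5 m[wind→φ0] = [16284, 5798, 27060]
r5 m[wind→φ1] = [2124, 8251, 9348]
r5 m[wind→φ2] = [1104, 962, 4180]
r5 m[ice→φ2] = [72, 109, 65]
r5 m[ice→φ3] = [3492, 2638, 3886]
r5 m[rain→φ1] = [6, 7, 1]
r5 m[rain→φ6] = [3274, 2854, 3888]
r5 m[snow→φ0] = [3, 2, 1]
r5 m[snow→φ5] = [4830, 4354, 832]
r5 m[slip→φ3] = [7, 6, 4]
r5 m[slip→φ4] = [208, 233, 205]
r6 m[φ0→wind] = [12, 37, 38]
r6 m[φ0→snow] = [284656, 267552, 49142]
r6 m[φ1→wind] = [92, 26, 110]
r6 m[φ1→rain] = [108278, 93655, 132961]
r6 m[φ2→wind] = [998, 1288, 1388]
r6 m[φ2→ice] = [35126, 25804, 43092]
r6 m[φ3→ice] = [72, 109, 65]
r6 m[φ3→slip] = [44880, 49434, 45198]
r6 m[φ4→slip] = [7, 6, 4]
r6 m[φ5→snow] = [3, 2, 1]
r6 m[φ6→rain] = [6, 7, 1]
r6 m[wind→φ0] = [91816, 33488, 152680]
r6 m[wind→φ1] = [11976, 47656, 52744]
r6 m[wind→φ2] = [1104, 962, 4180]
r6 m[ice→φ2] = [72, 109, 65]
r6 m[ice→φ3] = [35126, 25804, 43092]
r6 m[rain→φ1] = [6, 7, 1]
r6 m[rain→φ6] = [108278, 93655, 132961]
r6 m[snow→φ0] = [3, 2, 1]
r6 m[snow→φ5] = [284656, 267552, 49142]
r6 m[slip→φ3] = [7, 6, 4]
r6 m[slip→φ4] = [44880, 49434, 45198]
r7 m[φ0→wind] = [12, 37, 38]
r7 m[φ0→snow] = [1612112, 1514184, 277984]
r7 m[φ1→wind] = [92, 26, 110]
r7 m[φ1→rain] = [613072, 529488, 757840]
r7 m[φ2→wind] = [998, 1288, 1388]
r7 m[φ2→ice] = [35126, 25804, 43092]
r7 m[φ3→ice] = [72, 109, 65]
r7 m[φ3→slip] = [466340, 495406, 476468]
r7 m[φ4→slip] = [7, 6, 4]
r7 m[φ5→snow] = [3, 2, 1]
r7 m[φ6→rain] = [6, 7, 1]
r7 m[wind→φ0] = [91816, 33488, 152680]
r7 m[wind→φ1] = [11976, 47656, 52744]
r7 m[wind→φ2] = [1104, 962, 4180]
r7 m[ice→φ2] = [72, 109, 65]
r7 m[ice→φ3] = [35126, 25804, 43092]
r7 m[rain→φ1] = [6, 7, 1]
r7 m[rain→φ6] = [108278, 93655, 132961]
r7 m[snow→φ0] = [3, 2, 1]
r7 m[snow→φ5] = [284656, 267552, 49142]
r7 m[slip→φ3] = [7, 6, 4]
r7 m[slip→φ4] = [44880, 49434, 45198]
r8 m[φ0→wind] = [12, 37, 38]
r8 m[φ0→snow] = [1612112, 1514184, 277984]
r8 m[φ1→wind] = [92, 26, 110]
r8 m[φ1→rain] = [613072, 529488, 757840]
r8 m[φ2→wind] = [998, 1288, 1388]
r8 m[φ2→ice] = [35126, 25804, 43092]
r8 m[φ3→ice] = [72, 109, 65]
r8 m[φ3→slip] = [466340, 495406, 476468]
r8 m[φ4→slip] = [7, 6, 4]
r8 m[φ5→snow] = [3, 2, 1]
r8 m[φ6→rain] = [6, 7, 1]
r8 m[wind→φ0] = [91816, 33488, 152680]
r8 m[wind→φ1] = [11976, 47656, 52744]
r8 m[wind→φ2] = [1104, 962, 4180]
r8 m[ice→φ2] = [72, 109, 65]
r8 m[ice→φ3] = [35126, 25804, 43092]
r8 m[rain→φ1] = [6, 7, 1]
r8 m[rain→φ6] = [613072, 529488, 757840]
r8 m[snow→φ0] = [3, 2, 1]
r8 m[snow→φ5] = [1612112, 1514184, 277984]
r8 m[slip→φ3] = [7, 6, 4]
r8 m[slip→φ4] = [466340, 495406, 476468]
r9 m[φ0→wind] = [12, 37, 38]
r9 m[φ0→snow] = [1612112, 1514184, 277984]
r9 m[φ1→wind] = [92, 26, 110]
r9 m[φ1→rain] = [613072, 529488, 757840]
r9 m[φ2→wind] = [998, 1288, 1388]
r9 m[φ2→ice] = [35126, 25804, 43092]
r9 m[φ3→ice] = [72, 109, 65]
r9 m[φ3→slip] = [466340, 495406, 476468]
r9 m[φ4→slip] = [7, 6, 4]
r9 m[φ5→snow] = [3, 2, 1]
r9 m[φ6→rain] = [6, 7, 1]
r9 m[wind→φ0] = [91816, 33488, 152680]
r9 m[wind→φ1] = [11976, 47656, 52744]
r9 m[wind→φ2] = [1104, 962, 4180]
r9 m[ice→φ2] = [72, 109, 65]
r9 m[ice→φ3] = [35126, 25804, 43092]
r9 m[rain→φ1] = [6, 7, 1]
r9 m[rain→φ6] = [613072, 529488, 757840]
r9 m[snow→φ0] = [3, 2, 1]
r9 m[snow→φ5] = [1612112, 1514184, 277984]
r9 m[slip→φ3] = [7, 6, 4]
r9 m[slip→φ4] = [466340, 495406, 476468]
fixed point reached at round 9
b[rain] = ⊗ incoming = [3678432, 3706416, 757840]

b[rain] = [3678432, 3706416, 757840]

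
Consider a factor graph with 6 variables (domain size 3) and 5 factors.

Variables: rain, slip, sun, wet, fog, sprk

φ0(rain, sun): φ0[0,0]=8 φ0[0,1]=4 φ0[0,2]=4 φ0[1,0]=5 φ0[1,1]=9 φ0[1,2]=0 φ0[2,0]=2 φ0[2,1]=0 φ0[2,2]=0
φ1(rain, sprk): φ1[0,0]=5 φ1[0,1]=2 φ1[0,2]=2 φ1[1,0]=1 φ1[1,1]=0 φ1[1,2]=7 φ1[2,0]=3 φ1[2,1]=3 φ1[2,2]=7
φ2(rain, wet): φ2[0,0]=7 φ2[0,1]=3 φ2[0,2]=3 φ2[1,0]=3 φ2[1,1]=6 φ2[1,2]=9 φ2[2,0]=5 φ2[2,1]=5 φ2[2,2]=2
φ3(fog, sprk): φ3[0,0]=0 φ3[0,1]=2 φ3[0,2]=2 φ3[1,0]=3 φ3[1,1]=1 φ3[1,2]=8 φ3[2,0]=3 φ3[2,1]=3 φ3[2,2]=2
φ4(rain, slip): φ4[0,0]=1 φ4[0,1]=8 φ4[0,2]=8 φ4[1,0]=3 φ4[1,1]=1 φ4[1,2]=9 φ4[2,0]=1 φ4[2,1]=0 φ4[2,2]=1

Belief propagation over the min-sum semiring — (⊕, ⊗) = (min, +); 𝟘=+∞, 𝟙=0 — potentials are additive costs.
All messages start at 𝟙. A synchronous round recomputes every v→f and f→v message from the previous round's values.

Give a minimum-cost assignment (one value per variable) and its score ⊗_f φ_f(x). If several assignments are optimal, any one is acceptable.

init: all messages = 𝟙 over 3 values
r1 m[φ0→rain] = [4, 0, 0]
r1 m[φ0→sun] = [2, 0, 0]
r1 m[φ1→rain] = [2, 0, 3]
r1 m[φ1→sprk] = [1, 0, 2]
r1 m[φ2→rain] = [3, 3, 2]
r1 m[φ2→wet] = [3, 3, 2]
r1 m[φ3→fog] = [0, 1, 2]
r1 m[φ3→sprk] = [0, 1, 2]
r1 m[φ4→rain] = [1, 1, 0]
r1 m[φ4→slip] = [1, 0, 1]
r1 m[rain→φ0] = [0, 0, 0]
r1 m[rain→φ1] = [0, 0, 0]
r1 m[rain→φ2] = [0, 0, 0]
r1 m[rain→φ4] = [0, 0, 0]
r1 m[slip→φ4] = [0, 0, 0]
r1 m[sun→φ0] = [0, 0, 0]
r1 m[wet→φ2] = [0, 0, 0]
r1 m[fog→φ3] = [0, 0, 0]
r1 m[sprk→φ1] = [0, 0, 0]
r1 m[sprk→φ3] = [0, 0, 0]
r2 m[φ0→rain] = [4, 0, 0]
r2 m[φ0→sun] = [2, 0, 0]
r2 m[φ1→rain] = [2, 0, 3]
r2 m[φ1→sprk] = [1, 0, 2]
r2 m[φ2→rain] = [3, 3, 2]
r2 m[φ2→wet] = [3, 3, 2]
r2 m[φ3→fog] = [0, 1, 2]
r2 m[φ3→sprk] = [0, 1, 2]
r2 m[φ4→rain] = [1, 1, 0]
r2 m[φ4→slip] = [1, 0, 1]
r2 m[rain→φ0] = [6, 4, 5]
r2 m[rain→φ1] = [8, 4, 2]
r2 m[rain→φ2] = [7, 1, 3]
r2 m[rain→φ4] = [9, 3, 5]
r2 m[slip→φ4] = [0, 0, 0]
r2 m[sun→φ0] = [0, 0, 0]
r2 m[wet→φ2] = [0, 0, 0]
r2 m[fog→φ3] = [0, 0, 0]
r2 m[sprk→φ1] = [0, 1, 2]
r2 m[sprk→φ3] = [1, 0, 2]
r3 m[φ0→rain] = [4, 0, 0]
r3 m[φ0→sun] = [7, 5, 4]
r3 m[φ1→rain] = [3, 1, 3]
r3 m[φ1→sprk] = [5, 4, 9]
r3 m[φ2→rain] = [3, 3, 2]
r3 m[φ2→wet] = [4, 7, 5]
r3 m[φ3→fog] = [1, 1, 3]
r3 m[φ3→sprk] = [0, 1, 2]
r3 m[φ4→rain] = [1, 1, 0]
r3 m[φ4→slip] = [6, 4, 6]
r3 m[rain→φ0] = [6, 4, 5]
r3 m[rain→φ1] = [8, 4, 2]
r3 m[rain→φ2] = [7, 1, 3]
r3 m[rain→φ4] = [9, 3, 5]
r3 m[slip→φ4] = [0, 0, 0]
r3 m[sun→φ0] = [0, 0, 0]
r3 m[wet→φ2] = [0, 0, 0]
r3 m[fog→φ3] = [0, 0, 0]
r3 m[sprk→φ1] = [0, 1, 2]
r3 m[sprk→φ3] = [1, 0, 2]
r4 m[φ0→rain] = [4, 0, 0]
r4 m[φ0→sun] = [7, 5, 4]
r4 m[φ1→rain] = [3, 1, 3]
r4 m[φ1→sprk] = [5, 4, 9]
r4 m[φ2→rain] = [3, 3, 2]
r4 m[φ2→wet] = [4, 7, 5]
r4 m[φ3→fog] = [1, 1, 3]
r4 m[φ3→sprk] = [0, 1, 2]
r4 m[φ4→rain] = [1, 1, 0]
r4 m[φ4→slip] = [6, 4, 6]
r4 m[rain→φ0] = [7, 5, 5]
r4 m[rain→φ1] = [8, 4, 2]
r4 m[rain→φ2] = [8, 2, 3]
r4 m[rain→φ4] = [10, 4, 5]
r4 m[slip→φ4] = [0, 0, 0]
r4 m[sun→φ0] = [0, 0, 0]
r4 m[wet→φ2] = [0, 0, 0]
r4 m[fog→φ3] = [0, 0, 0]
r4 m[sprk→φ1] = [0, 1, 2]
r4 m[sprk→φ3] = [5, 4, 9]
r5 m[φ0→rain] = [4, 0, 0]
r5 m[φ0→sun] = [7, 5, 5]
r5 m[φ1→rain] = [3, 1, 3]
r5 m[φ1→sprk] = [5, 4, 9]
r5 m[φ2→rain] = [3, 3, 2]
r5 m[φ2→wet] = [5, 8, 5]
r5 m[φ3→fog] = [5, 5, 7]
r5 m[φ3→sprk] = [0, 1, 2]
r5 m[φ4→rain] = [1, 1, 0]
r5 m[φ4→slip] = [6, 5, 6]
r5 m[rain→φ0] = [7, 5, 5]
r5 m[rain→φ1] = [8, 4, 2]
r5 m[rain→φ2] = [8, 2, 3]
r5 m[rain→φ4] = [10, 4, 5]
r5 m[slip→φ4] = [0, 0, 0]
r5 m[sun→φ0] = [0, 0, 0]
r5 m[wet→φ2] = [0, 0, 0]
r5 m[fog→φ3] = [0, 0, 0]
r5 m[sprk→φ1] = [0, 1, 2]
r5 m[sprk→φ3] = [5, 4, 9]
r6 m[φ0→rain] = [4, 0, 0]
r6 m[φ0→sun] = [7, 5, 5]
r6 m[φ1→rain] = [3, 1, 3]
r6 m[φ1→sprk] = [5, 4, 9]
r6 m[φ2→rain] = [3, 3, 2]
r6 m[φ2→wet] = [5, 8, 5]
r6 m[φ3→fog] = [5, 5, 7]
r6 m[φ3→sprk] = [0, 1, 2]
r6 m[φ4→rain] = [1, 1, 0]
r6 m[φ4→slip] = [6, 5, 6]
r6 m[rain→φ0] = [7, 5, 5]
r6 m[rain→φ1] = [8, 4, 2]
r6 m[rain→φ2] = [8, 2, 3]
r6 m[rain→φ4] = [10, 4, 5]
r6 m[slip→φ4] = [0, 0, 0]
r6 m[sun→φ0] = [0, 0, 0]
r6 m[wet→φ2] = [0, 0, 0]
r6 m[fog→φ3] = [0, 0, 0]
r6 m[sprk→φ1] = [0, 1, 2]
r6 m[sprk→φ3] = [5, 4, 9]
fixed point reached at round 6
traceback from rain: (rain=1, slip=1, sun=2, wet=0, fog=0, sprk=0), score=5

assignment: (rain=1, slip=1, sun=2, wet=0, fog=0, sprk=0); score = 5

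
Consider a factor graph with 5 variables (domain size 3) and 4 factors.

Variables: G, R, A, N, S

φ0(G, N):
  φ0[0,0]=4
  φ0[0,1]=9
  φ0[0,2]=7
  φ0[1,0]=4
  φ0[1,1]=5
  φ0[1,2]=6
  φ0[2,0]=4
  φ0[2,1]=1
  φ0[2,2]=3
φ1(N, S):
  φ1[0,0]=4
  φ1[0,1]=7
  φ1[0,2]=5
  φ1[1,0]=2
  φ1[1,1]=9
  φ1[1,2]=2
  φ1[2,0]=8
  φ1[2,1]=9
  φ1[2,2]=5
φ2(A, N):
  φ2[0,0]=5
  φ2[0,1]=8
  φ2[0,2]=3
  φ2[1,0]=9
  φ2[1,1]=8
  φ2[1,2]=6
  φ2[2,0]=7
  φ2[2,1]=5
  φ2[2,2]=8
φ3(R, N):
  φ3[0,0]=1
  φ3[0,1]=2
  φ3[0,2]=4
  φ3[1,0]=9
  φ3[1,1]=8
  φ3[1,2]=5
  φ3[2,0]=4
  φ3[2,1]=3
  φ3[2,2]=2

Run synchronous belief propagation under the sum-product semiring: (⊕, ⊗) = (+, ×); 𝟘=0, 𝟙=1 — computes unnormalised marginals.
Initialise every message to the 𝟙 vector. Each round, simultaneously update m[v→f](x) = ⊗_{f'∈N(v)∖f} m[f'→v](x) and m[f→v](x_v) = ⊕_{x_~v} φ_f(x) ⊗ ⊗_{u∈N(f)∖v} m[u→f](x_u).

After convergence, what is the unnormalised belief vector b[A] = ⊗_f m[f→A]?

init: all messages = 𝟙 over 3 values
r1 m[φ0→G] = [20, 15, 8]
r1 m[φ0→N] = [12, 15, 16]
r1 m[φ1→N] = [16, 13, 22]
r1 m[φ1→S] = [14, 25, 12]
r1 m[φ2→A] = [16, 23, 20]
r1 m[φ2→N] = [21, 21, 17]
r1 m[φ3→R] = [7, 22, 9]
r1 m[φ3→N] = [14, 13, 11]
r1 m[G→φ0] = [1, 1, 1]
r1 m[R→φ3] = [1, 1, 1]
r1 m[A→φ2] = [1, 1, 1]
r1 m[N→φ0] = [1, 1, 1]
r1 m[N→φ1] = [1, 1, 1]
r1 m[N→φ2] = [1, 1, 1]
r1 m[N→φ3] = [1, 1, 1]
r1 m[S→φ1] = [1, 1, 1]
r2 m[φ0→G] = [20, 15, 8]
r2 m[φ0→N] = [12, 15, 16]
r2 m[φ1→N] = [16, 13, 22]
r2 m[φ1→S] = [14, 25, 12]
r2 m[φ2→A] = [16, 23, 20]
r2 m[φ2→N] = [21, 21, 17]
r2 m[φ3→R] = [7, 22, 9]
r2 m[φ3→N] = [14, 13, 11]
r2 m[G→φ0] = [1, 1, 1]
r2 m[R→φ3] = [1, 1, 1]
r2 m[A→φ2] = [1, 1, 1]
r2 m[N→φ0] = [4704, 3549, 4114]
r2 m[N→φ1] = [3528, 4095, 2992]
r2 m[N→φ2] = [2688, 2535, 3872]
r2 m[N→φ3] = [4032, 4095, 5984]
r2 m[S→φ1] = [1, 1, 1]
r3 m[φ0→G] = [79555, 61245, 34707]
r3 m[φ0→N] = [12, 15, 16]
r3 m[φ1→N] = [16, 13, 22]
r3 m[φ1→S] = [46238, 88479, 40790]
r3 m[φ2→A] = [45336, 67704, 62467]
r3 m[φ2→N] = [21, 21, 17]
r3 m[φ3→R] = [36158, 98968, 40381]
r3 m[φ3→N] = [14, 13, 11]
r3 m[G→φ0] = [1, 1, 1]
r3 m[R→φ3] = [1, 1, 1]
r3 m[A→φ2] = [1, 1, 1]
r3 m[N→φ0] = [4704, 3549, 4114]
r3 m[N→φ1] = [3528, 4095, 2992]
r3 m[N→φ2] = [2688, 2535, 3872]
r3 m[N→φ3] = [4032, 4095, 5984]
r3 m[S→φ1] = [1, 1, 1]
r4 m[φ0→G] = [79555, 61245, 34707]
r4 m[φ0→N] = [12, 15, 16]
r4 m[φ1→N] = [16, 13, 22]
r4 m[φ1→S] = [46238, 88479, 40790]
r4 m[φ2→A] = [45336, 67704, 62467]
r4 m[φ2→N] = [21, 21, 17]
r4 m[φ3→R] = [36158, 98968, 40381]
r4 m[φ3→N] = [14, 13, 11]
r4 m[G→φ0] = [1, 1, 1]
r4 m[R→φ3] = [1, 1, 1]
r4 m[A→φ2] = [1, 1, 1]
r4 m[N→φ0] = [4704, 3549, 4114]
r4 m[N→φ1] = [3528, 4095, 2992]
r4 m[N→φ2] = [2688, 2535, 3872]
r4 m[N→φ3] = [4032, 4095, 5984]
r4 m[S→φ1] = [1, 1, 1]
fixed point reached at round 4
b[A] = ⊗ incoming = [45336, 67704, 62467]

b[A] = [45336, 67704, 62467]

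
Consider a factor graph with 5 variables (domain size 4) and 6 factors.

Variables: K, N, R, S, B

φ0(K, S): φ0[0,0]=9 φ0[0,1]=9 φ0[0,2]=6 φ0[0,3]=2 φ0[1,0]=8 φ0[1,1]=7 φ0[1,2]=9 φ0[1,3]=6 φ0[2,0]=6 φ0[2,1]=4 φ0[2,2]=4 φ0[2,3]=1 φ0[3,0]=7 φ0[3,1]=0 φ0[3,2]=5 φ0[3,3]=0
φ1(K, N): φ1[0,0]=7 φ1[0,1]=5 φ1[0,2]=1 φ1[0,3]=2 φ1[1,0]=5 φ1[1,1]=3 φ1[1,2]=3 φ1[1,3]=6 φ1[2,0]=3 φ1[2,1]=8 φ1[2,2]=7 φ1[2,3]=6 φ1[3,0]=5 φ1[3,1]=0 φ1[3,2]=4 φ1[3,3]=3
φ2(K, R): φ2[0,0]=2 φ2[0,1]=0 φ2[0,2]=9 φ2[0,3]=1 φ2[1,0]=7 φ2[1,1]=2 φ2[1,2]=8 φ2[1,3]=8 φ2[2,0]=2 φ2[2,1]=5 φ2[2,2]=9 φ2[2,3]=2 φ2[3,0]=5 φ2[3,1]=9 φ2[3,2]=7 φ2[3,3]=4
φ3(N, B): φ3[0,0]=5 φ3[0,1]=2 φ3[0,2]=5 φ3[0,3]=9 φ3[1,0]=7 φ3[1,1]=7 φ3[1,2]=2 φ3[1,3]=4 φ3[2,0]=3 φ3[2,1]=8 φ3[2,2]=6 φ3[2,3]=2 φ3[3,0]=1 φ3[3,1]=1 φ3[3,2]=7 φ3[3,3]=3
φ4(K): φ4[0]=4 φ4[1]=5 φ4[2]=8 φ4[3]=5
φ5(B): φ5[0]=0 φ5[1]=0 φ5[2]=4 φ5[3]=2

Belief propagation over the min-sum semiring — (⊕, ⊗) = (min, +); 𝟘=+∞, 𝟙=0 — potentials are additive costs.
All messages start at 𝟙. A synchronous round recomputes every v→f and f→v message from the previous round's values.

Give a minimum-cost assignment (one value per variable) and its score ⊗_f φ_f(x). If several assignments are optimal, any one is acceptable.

assignment: (K=0, N=3, R=1, S=3, B=0); score = 9

init: all messages = 𝟙 over 4 values
r1 m[φ0→K] = [2, 6, 1, 0]
r1 m[φ0→S] = [6, 0, 4, 0]
r1 m[φ1→K] = [1, 3, 3, 0]
r1 m[φ1→N] = [3, 0, 1, 2]
r1 m[φ2→K] = [0, 2, 2, 4]
r1 m[φ2→R] = [2, 0, 7, 1]
r1 m[φ3→N] = [2, 2, 2, 1]
r1 m[φ3→B] = [1, 1, 2, 2]
r1 m[φ4→K] = [4, 5, 8, 5]
r1 m[φ5→B] = [0, 0, 4, 2]
r1 m[K→φ0] = [0, 0, 0, 0]
r1 m[K→φ1] = [0, 0, 0, 0]
r1 m[K→φ2] = [0, 0, 0, 0]
r1 m[K→φ4] = [0, 0, 0, 0]
r1 m[N→φ1] = [0, 0, 0, 0]
r1 m[N→φ3] = [0, 0, 0, 0]
r1 m[R→φ2] = [0, 0, 0, 0]
r1 m[S→φ0] = [0, 0, 0, 0]
r1 m[B→φ3] = [0, 0, 0, 0]
r1 m[B→φ5] = [0, 0, 0, 0]
r2 m[φ0→K] = [2, 6, 1, 0]
r2 m[φ0→S] = [6, 0, 4, 0]
r2 m[φ1→K] = [1, 3, 3, 0]
r2 m[φ1→N] = [3, 0, 1, 2]
r2 m[φ2→K] = [0, 2, 2, 4]
r2 m[φ2→R] = [2, 0, 7, 1]
r2 m[φ3→N] = [2, 2, 2, 1]
r2 m[φ3→B] = [1, 1, 2, 2]
r2 m[φ4→K] = [4, 5, 8, 5]
r2 m[φ5→B] = [0, 0, 4, 2]
r2 m[K→φ0] = [5, 10, 13, 9]
r2 m[K→φ1] = [6, 13, 11, 9]
r2 m[K→φ2] = [7, 14, 12, 5]
r2 m[K→φ4] = [3, 11, 6, 4]
r2 m[N→φ1] = [2, 2, 2, 1]
r2 m[N→φ3] = [3, 0, 1, 2]
r2 m[R→φ2] = [0, 0, 0, 0]
r2 m[S→φ0] = [0, 0, 0, 0]
r2 m[B→φ3] = [0, 0, 4, 2]
r2 m[B→φ5] = [1, 1, 2, 2]
r3 m[φ0→K] = [2, 6, 1, 0]
r3 m[φ0→S] = [14, 9, 11, 7]
r3 m[φ1→K] = [3, 5, 5, 2]
r3 m[φ1→N] = [13, 9, 7, 8]
r3 m[φ2→K] = [0, 2, 2, 4]
r3 m[φ2→R] = [9, 7, 12, 8]
r3 m[φ3→N] = [2, 6, 3, 1]
r3 m[φ3→B] = [3, 3, 2, 3]
r3 m[φ4→K] = [4, 5, 8, 5]
r3 m[φ5→B] = [0, 0, 4, 2]
r3 m[K→φ0] = [5, 10, 13, 9]
r3 m[K→φ1] = [6, 13, 11, 9]
r3 m[K→φ2] = [7, 14, 12, 5]
r3 m[K→φ4] = [3, 11, 6, 4]
r3 m[N→φ1] = [2, 2, 2, 1]
r3 m[N→φ3] = [3, 0, 1, 2]
r3 m[R→φ2] = [0, 0, 0, 0]
r3 m[S→φ0] = [0, 0, 0, 0]
r3 m[B→φ3] = [0, 0, 4, 2]
r3 m[B→φ5] = [1, 1, 2, 2]
r4 m[φ0→K] = [2, 6, 1, 0]
r4 m[φ0→S] = [14, 9, 11, 7]
r4 m[φ1→K] = [3, 5, 5, 2]
r4 m[φ1→N] = [13, 9, 7, 8]
r4 m[φ2→K] = [0, 2, 2, 4]
r4 m[φ2→R] = [9, 7, 12, 8]
r4 m[φ3→N] = [2, 6, 3, 1]
r4 m[φ3→B] = [3, 3, 2, 3]
r4 m[φ4→K] = [4, 5, 8, 5]
r4 m[φ5→B] = [0, 0, 4, 2]
r4 m[K→φ0] = [7, 12, 15, 11]
r4 m[K→φ1] = [6, 13, 11, 9]
r4 m[K→φ2] = [9, 16, 14, 7]
r4 m[K→φ4] = [5, 13, 8, 6]
r4 m[N→φ1] = [2, 6, 3, 1]
r4 m[N→φ3] = [13, 9, 7, 8]
r4 m[R→φ2] = [0, 0, 0, 0]
r4 m[S→φ0] = [0, 0, 0, 0]
r4 m[B→φ3] = [0, 0, 4, 2]
r4 m[B→φ5] = [3, 3, 2, 3]
r5 m[φ0→K] = [2, 6, 1, 0]
r5 m[φ0→S] = [16, 11, 13, 9]
r5 m[φ1→K] = [3, 6, 5, 4]
r5 m[φ1→N] = [13, 9, 7, 8]
r5 m[φ2→K] = [0, 2, 2, 4]
r5 m[φ2→R] = [11, 9, 14, 10]
r5 m[φ3→N] = [2, 6, 3, 1]
r5 m[φ3→B] = [9, 9, 11, 9]
r5 m[φ4→K] = [4, 5, 8, 5]
r5 m[φ5→B] = [0, 0, 4, 2]
r5 m[K→φ0] = [7, 12, 15, 11]
r5 m[K→φ1] = [6, 13, 11, 9]
r5 m[K→φ2] = [9, 16, 14, 7]
r5 m[K→φ4] = [5, 13, 8, 6]
r5 m[N→φ1] = [2, 6, 3, 1]
r5 m[N→φ3] = [13, 9, 7, 8]
r5 m[R→φ2] = [0, 0, 0, 0]
r5 m[S→φ0] = [0, 0, 0, 0]
r5 m[B→φ3] = [0, 0, 4, 2]
r5 m[B→φ5] = [3, 3, 2, 3]
r6 m[φ0→K] = [2, 6, 1, 0]
r6 m[φ0→S] = [16, 11, 13, 9]
r6 m[φ1→K] = [3, 6, 5, 4]
r6 m[φ1→N] = [13, 9, 7, 8]
r6 m[φ2→K] = [0, 2, 2, 4]
r6 m[φ2→R] = [11, 9, 14, 10]
r6 m[φ3→N] = [2, 6, 3, 1]
r6 m[φ3→B] = [9, 9, 11, 9]
r6 m[φ4→K] = [4, 5, 8, 5]
r6 m[φ5→B] = [0, 0, 4, 2]
r6 m[K→φ0] = [7, 13, 15, 13]
r6 m[K→φ1] = [6, 13, 11, 9]
r6 m[K→φ2] = [9, 17, 14, 9]
r6 m[K→φ4] = [5, 14, 8, 8]
r6 m[N→φ1] = [2, 6, 3, 1]
r6 m[N→φ3] = [13, 9, 7, 8]
r6 m[R→φ2] = [0, 0, 0, 0]
r6 m[S→φ0] = [0, 0, 0, 0]
r6 m[B→φ3] = [0, 0, 4, 2]
r6 m[B→φ5] = [9, 9, 11, 9]
r7 m[φ0→K] = [2, 6, 1, 0]
r7 m[φ0→S] = [16, 13, 13, 9]
r7 m[φ1→K] = [3, 6, 5, 4]
r7 m[φ1→N] = [13, 9, 7, 8]
r7 m[φ2→K] = [0, 2, 2, 4]
r7 m[φ2→R] = [11, 9, 16, 10]
r7 m[φ3→N] = [2, 6, 3, 1]
r7 m[φ3→B] = [9, 9, 11, 9]
r7 m[φ4→K] = [4, 5, 8, 5]
r7 m[φ5→B] = [0, 0, 4, 2]
r7 m[K→φ0] = [7, 13, 15, 13]
r7 m[K→φ1] = [6, 13, 11, 9]
r7 m[K→φ2] = [9, 17, 14, 9]
r7 m[K→φ4] = [5, 14, 8, 8]
r7 m[N→φ1] = [2, 6, 3, 1]
r7 m[N→φ3] = [13, 9, 7, 8]
r7 m[R→φ2] = [0, 0, 0, 0]
r7 m[S→φ0] = [0, 0, 0, 0]
r7 m[B→φ3] = [0, 0, 4, 2]
r7 m[B→φ5] = [9, 9, 11, 9]
r8 m[φ0→K] = [2, 6, 1, 0]
r8 m[φ0→S] = [16, 13, 13, 9]
r8 m[φ1→K] = [3, 6, 5, 4]
r8 m[φ1→N] = [13, 9, 7, 8]
r8 m[φ2→K] = [0, 2, 2, 4]
r8 m[φ2→R] = [11, 9, 16, 10]
r8 m[φ3→N] = [2, 6, 3, 1]
r8 m[φ3→B] = [9, 9, 11, 9]
r8 m[φ4→K] = [4, 5, 8, 5]
r8 m[φ5→B] = [0, 0, 4, 2]
r8 m[K→φ0] = [7, 13, 15, 13]
r8 m[K→φ1] = [6, 13, 11, 9]
r8 m[K→φ2] = [9, 17, 14, 9]
r8 m[K→φ4] = [5, 14, 8, 8]
r8 m[N→φ1] = [2, 6, 3, 1]
r8 m[N→φ3] = [13, 9, 7, 8]
r8 m[R→φ2] = [0, 0, 0, 0]
r8 m[S→φ0] = [0, 0, 0, 0]
r8 m[B→φ3] = [0, 0, 4, 2]
r8 m[B→φ5] = [9, 9, 11, 9]
fixed point reached at round 8
traceback from K: (K=0, N=3, R=1, S=3, B=0), score=9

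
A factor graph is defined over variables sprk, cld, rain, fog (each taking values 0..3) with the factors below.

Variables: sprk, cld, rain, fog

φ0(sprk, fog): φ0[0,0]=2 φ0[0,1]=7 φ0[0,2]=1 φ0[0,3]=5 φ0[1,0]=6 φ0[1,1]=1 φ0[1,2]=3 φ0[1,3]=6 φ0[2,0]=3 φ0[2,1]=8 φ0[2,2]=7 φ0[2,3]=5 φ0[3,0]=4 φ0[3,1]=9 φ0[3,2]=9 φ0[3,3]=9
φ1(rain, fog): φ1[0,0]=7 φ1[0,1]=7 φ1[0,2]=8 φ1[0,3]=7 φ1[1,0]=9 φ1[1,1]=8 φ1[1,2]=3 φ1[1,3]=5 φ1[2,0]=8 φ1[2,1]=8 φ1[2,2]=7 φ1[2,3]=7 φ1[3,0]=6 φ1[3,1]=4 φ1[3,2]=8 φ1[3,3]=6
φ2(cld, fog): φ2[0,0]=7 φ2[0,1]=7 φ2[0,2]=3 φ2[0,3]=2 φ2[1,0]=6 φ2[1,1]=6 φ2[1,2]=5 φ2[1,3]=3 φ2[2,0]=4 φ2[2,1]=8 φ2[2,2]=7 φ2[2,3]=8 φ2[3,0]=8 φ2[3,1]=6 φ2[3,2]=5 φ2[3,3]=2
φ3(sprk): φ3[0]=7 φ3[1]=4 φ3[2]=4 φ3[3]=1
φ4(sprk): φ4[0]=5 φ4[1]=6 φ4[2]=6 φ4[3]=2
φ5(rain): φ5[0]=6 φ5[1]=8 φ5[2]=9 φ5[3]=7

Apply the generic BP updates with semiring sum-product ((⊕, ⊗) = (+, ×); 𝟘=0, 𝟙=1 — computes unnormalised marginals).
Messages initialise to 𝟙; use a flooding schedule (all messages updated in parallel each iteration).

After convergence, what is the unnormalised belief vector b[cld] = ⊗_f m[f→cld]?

init: all messages = 𝟙 over 4 values
r1 m[φ0→sprk] = [15, 16, 23, 31]
r1 m[φ0→fog] = [15, 25, 20, 25]
r1 m[φ1→rain] = [29, 25, 30, 24]
r1 m[φ1→fog] = [30, 27, 26, 25]
r1 m[φ2→cld] = [19, 20, 27, 21]
r1 m[φ2→fog] = [25, 27, 20, 15]
r1 m[φ3→sprk] = [7, 4, 4, 1]
r1 m[φ4→sprk] = [5, 6, 6, 2]
r1 m[φ5→rain] = [6, 8, 9, 7]
r1 m[sprk→φ0] = [1, 1, 1, 1]
r1 m[sprk→φ3] = [1, 1, 1, 1]
r1 m[sprk→φ4] = [1, 1, 1, 1]
r1 m[cld→φ2] = [1, 1, 1, 1]
r1 m[rain→φ1] = [1, 1, 1, 1]
r1 m[rain→φ5] = [1, 1, 1, 1]
r1 m[fog→φ0] = [1, 1, 1, 1]
r1 m[fog→φ1] = [1, 1, 1, 1]
r1 m[fog→φ2] = [1, 1, 1, 1]
r2 m[φ0→sprk] = [15, 16, 23, 31]
r2 m[φ0→fog] = [15, 25, 20, 25]
r2 m[φ1→rain] = [29, 25, 30, 24]
r2 m[φ1→fog] = [30, 27, 26, 25]
r2 m[φ2→cld] = [19, 20, 27, 21]
r2 m[φ2→fog] = [25, 27, 20, 15]
r2 m[φ3→sprk] = [7, 4, 4, 1]
r2 m[φ4→sprk] = [5, 6, 6, 2]
r2 m[φ5→rain] = [6, 8, 9, 7]
r2 m[sprk→φ0] = [35, 24, 24, 2]
r2 m[sprk→φ3] = [75, 96, 138, 62]
r2 m[sprk→φ4] = [105, 64, 92, 31]
r2 m[cld→φ2] = [1, 1, 1, 1]
r2 m[rain→φ1] = [6, 8, 9, 7]
r2 m[rain→φ5] = [29, 25, 30, 24]
r2 m[fog→φ0] = [750, 729, 520, 375]
r2 m[fog→φ1] = [375, 675, 400, 375]
r2 m[fog→φ2] = [450, 675, 520, 625]
r3 m[φ0→sprk] = [8998, 9039, 13597, 17616]
r3 m[φ0→fog] = [294, 479, 293, 457]
r3 m[φ1→rain] = [13175, 11850, 13825, 10400]
r3 m[φ1→fog] = [228, 206, 191, 187]
r3 m[φ2→cld] = [10685, 11225, 15840, 11500]
r3 m[φ2→fog] = [25, 27, 20, 15]
r3 m[φ3→sprk] = [7, 4, 4, 1]
r3 m[φ4→sprk] = [5, 6, 6, 2]
r3 m[φ5→rain] = [6, 8, 9, 7]
r3 m[sprk→φ0] = [35, 24, 24, 2]
r3 m[sprk→φ3] = [75, 96, 138, 62]
r3 m[sprk→φ4] = [105, 64, 92, 31]
r3 m[cld→φ2] = [1, 1, 1, 1]
r3 m[rain→φ1] = [6, 8, 9, 7]
r3 m[rain→φ5] = [29, 25, 30, 24]
r3 m[fog→φ0] = [750, 729, 520, 375]
r3 m[fog→φ1] = [375, 675, 400, 375]
r3 m[fog→φ2] = [450, 675, 520, 625]
r4 m[φ0→sprk] = [8998, 9039, 13597, 17616]
r4 m[φ0→fog] = [294, 479, 293, 457]
r4 m[φ1→rain] = [13175, 11850, 13825, 10400]
r4 m[φ1→fog] = [228, 206, 191, 187]
r4 m[φ2→cld] = [10685, 11225, 15840, 11500]
r4 m[φ2→fog] = [25, 27, 20, 15]
r4 m[φ3→sprk] = [7, 4, 4, 1]
r4 m[φ4→sprk] = [5, 6, 6, 2]
r4 m[φ5→rain] = [6, 8, 9, 7]
r4 m[sprk→φ0] = [35, 24, 24, 2]
r4 m[sprk→φ3] = [44990, 54234, 81582, 35232]
r4 m[sprk→φ4] = [62986, 36156, 54388, 17616]
r4 m[cld→φ2] = [1, 1, 1, 1]
r4 m[rain→φ1] = [6, 8, 9, 7]
r4 m[rain→φ5] = [13175, 11850, 13825, 10400]
r4 m[fog→φ0] = [5700, 5562, 3820, 2805]
r4 m[fog→φ1] = [7350, 12933, 5860, 6855]
r4 m[fog→φ2] = [67032, 98674, 55963, 85459]
r5 m[φ0→sprk] = [68179, 68052, 102361, 132483]
r5 m[φ0→fog] = [294, 479, 293, 457]
r5 m[φ1→rain] = [236846, 221469, 251269, 183842]
r5 m[φ1→fog] = [228, 206, 191, 187]
r5 m[φ2→cld] = [1498749, 1530428, 2132933, 1579033]
r5 m[φ2→fog] = [25, 27, 20, 15]
r5 m[φ3→sprk] = [7, 4, 4, 1]
r5 m[φ4→sprk] = [5, 6, 6, 2]
r5 m[φ5→rain] = [6, 8, 9, 7]
r5 m[sprk→φ0] = [35, 24, 24, 2]
r5 m[sprk→φ3] = [44990, 54234, 81582, 35232]
r5 m[sprk→φ4] = [62986, 36156, 54388, 17616]
r5 m[cld→φ2] = [1, 1, 1, 1]
r5 m[rain→φ1] = [6, 8, 9, 7]
r5 m[rain→φ5] = [13175, 11850, 13825, 10400]
r5 m[fog→φ0] = [5700, 5562, 3820, 2805]
r5 m[fog→φ1] = [7350, 12933, 5860, 6855]
r5 m[fog→φ2] = [67032, 98674, 55963, 85459]
r6 m[φ0→sprk] = [68179, 68052, 102361, 132483]
r6 m[φ0→fog] = [294, 479, 293, 457]
r6 m[φ1→rain] = [236846, 221469, 251269, 183842]
r6 m[φ1→fog] = [228, 206, 191, 187]
r6 m[φ2→cld] = [1498749, 1530428, 2132933, 1579033]
r6 m[φ2→fog] = [25, 27, 20, 15]
r6 m[φ3→sprk] = [7, 4, 4, 1]
r6 m[φ4→sprk] = [5, 6, 6, 2]
r6 m[φ5→rain] = [6, 8, 9, 7]
r6 m[sprk→φ0] = [35, 24, 24, 2]
r6 m[sprk→φ3] = [340895, 408312, 614166, 264966]
r6 m[sprk→φ4] = [477253, 272208, 409444, 132483]
r6 m[cld→φ2] = [1, 1, 1, 1]
r6 m[rain→φ1] = [6, 8, 9, 7]
r6 m[rain→φ5] = [236846, 221469, 251269, 183842]
r6 m[fog→φ0] = [5700, 5562, 3820, 2805]
r6 m[fog→φ1] = [7350, 12933, 5860, 6855]
r6 m[fog→φ2] = [67032, 98674, 55963, 85459]
r7 m[φ0→sprk] = [68179, 68052, 102361, 132483]
r7 m[φ0→fog] = [294, 479, 293, 457]
r7 m[φ1→rain] = [236846, 221469, 251269, 183842]
r7 m[φ1→fog] = [228, 206, 191, 187]
r7 m[φ2→cld] = [1498749, 1530428, 2132933, 1579033]
r7 m[φ2→fog] = [25, 27, 20, 15]
r7 m[φ3→sprk] = [7, 4, 4, 1]
r7 m[φ4→sprk] = [5, 6, 6, 2]
r7 m[φ5→rain] = [6, 8, 9, 7]
r7 m[sprk→φ0] = [35, 24, 24, 2]
r7 m[sprk→φ3] = [340895, 408312, 614166, 264966]
r7 m[sprk→φ4] = [477253, 272208, 409444, 132483]
r7 m[cld→φ2] = [1, 1, 1, 1]
r7 m[rain→φ1] = [6, 8, 9, 7]
r7 m[rain→φ5] = [236846, 221469, 251269, 183842]
r7 m[fog→φ0] = [5700, 5562, 3820, 2805]
r7 m[fog→φ1] = [7350, 12933, 5860, 6855]
r7 m[fog→φ2] = [67032, 98674, 55963, 85459]
fixed point reached at round 7
b[cld] = ⊗ incoming = [1498749, 1530428, 2132933, 1579033]

b[cld] = [1498749, 1530428, 2132933, 1579033]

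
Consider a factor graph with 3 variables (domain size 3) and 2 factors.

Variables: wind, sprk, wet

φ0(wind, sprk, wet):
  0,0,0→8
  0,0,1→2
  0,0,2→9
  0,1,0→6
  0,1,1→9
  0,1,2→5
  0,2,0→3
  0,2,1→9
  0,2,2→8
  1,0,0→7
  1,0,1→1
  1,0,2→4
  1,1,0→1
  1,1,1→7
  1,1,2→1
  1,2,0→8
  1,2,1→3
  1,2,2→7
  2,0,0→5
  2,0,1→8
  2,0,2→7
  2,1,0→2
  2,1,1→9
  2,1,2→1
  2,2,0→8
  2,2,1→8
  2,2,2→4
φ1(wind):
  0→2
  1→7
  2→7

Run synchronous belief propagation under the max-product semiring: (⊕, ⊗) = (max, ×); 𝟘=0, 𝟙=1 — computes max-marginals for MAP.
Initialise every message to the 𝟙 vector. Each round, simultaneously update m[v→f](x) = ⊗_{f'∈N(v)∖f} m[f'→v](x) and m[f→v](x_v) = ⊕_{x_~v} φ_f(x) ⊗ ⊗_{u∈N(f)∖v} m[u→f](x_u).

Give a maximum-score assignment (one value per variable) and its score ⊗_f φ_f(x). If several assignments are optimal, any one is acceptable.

assignment: (wind=2, sprk=1, wet=1); score = 63

init: all messages = 𝟙 over 3 values
r1 m[φ0→wind] = [9, 8, 9]
r1 m[φ0→sprk] = [9, 9, 9]
r1 m[φ0→wet] = [8, 9, 9]
r1 m[φ1→wind] = [2, 7, 7]
r1 m[wind→φ0] = [1, 1, 1]
r1 m[wind→φ1] = [1, 1, 1]
r1 m[sprk→φ0] = [1, 1, 1]
r1 m[wet→φ0] = [1, 1, 1]
r2 m[φ0→wind] = [9, 8, 9]
r2 m[φ0→sprk] = [9, 9, 9]
r2 m[φ0→wet] = [8, 9, 9]
r2 m[φ1→wind] = [2, 7, 7]
r2 m[wind→φ0] = [2, 7, 7]
r2 m[wind→φ1] = [9, 8, 9]
r2 m[sprk→φ0] = [1, 1, 1]
r2 m[wet→φ0] = [1, 1, 1]
r3 m[φ0→wind] = [9, 8, 9]
r3 m[φ0→sprk] = [56, 63, 56]
r3 m[φ0→wet] = [56, 63, 49]
r3 m[φ1→wind] = [2, 7, 7]
r3 m[wind→φ0] = [2, 7, 7]
r3 m[wind→φ1] = [9, 8, 9]
r3 m[sprk→φ0] = [1, 1, 1]
r3 m[wet→φ0] = [1, 1, 1]
r4 m[φ0→wind] = [9, 8, 9]
r4 m[φ0→sprk] = [56, 63, 56]
r4 m[φ0→wet] = [56, 63, 49]
r4 m[φ1→wind] = [2, 7, 7]
r4 m[wind→φ0] = [2, 7, 7]
r4 m[wind→φ1] = [9, 8, 9]
r4 m[sprk→φ0] = [1, 1, 1]
r4 m[wet→φ0] = [1, 1, 1]
fixed point reached at round 4
traceback from wind: (wind=2, sprk=1, wet=1), score=63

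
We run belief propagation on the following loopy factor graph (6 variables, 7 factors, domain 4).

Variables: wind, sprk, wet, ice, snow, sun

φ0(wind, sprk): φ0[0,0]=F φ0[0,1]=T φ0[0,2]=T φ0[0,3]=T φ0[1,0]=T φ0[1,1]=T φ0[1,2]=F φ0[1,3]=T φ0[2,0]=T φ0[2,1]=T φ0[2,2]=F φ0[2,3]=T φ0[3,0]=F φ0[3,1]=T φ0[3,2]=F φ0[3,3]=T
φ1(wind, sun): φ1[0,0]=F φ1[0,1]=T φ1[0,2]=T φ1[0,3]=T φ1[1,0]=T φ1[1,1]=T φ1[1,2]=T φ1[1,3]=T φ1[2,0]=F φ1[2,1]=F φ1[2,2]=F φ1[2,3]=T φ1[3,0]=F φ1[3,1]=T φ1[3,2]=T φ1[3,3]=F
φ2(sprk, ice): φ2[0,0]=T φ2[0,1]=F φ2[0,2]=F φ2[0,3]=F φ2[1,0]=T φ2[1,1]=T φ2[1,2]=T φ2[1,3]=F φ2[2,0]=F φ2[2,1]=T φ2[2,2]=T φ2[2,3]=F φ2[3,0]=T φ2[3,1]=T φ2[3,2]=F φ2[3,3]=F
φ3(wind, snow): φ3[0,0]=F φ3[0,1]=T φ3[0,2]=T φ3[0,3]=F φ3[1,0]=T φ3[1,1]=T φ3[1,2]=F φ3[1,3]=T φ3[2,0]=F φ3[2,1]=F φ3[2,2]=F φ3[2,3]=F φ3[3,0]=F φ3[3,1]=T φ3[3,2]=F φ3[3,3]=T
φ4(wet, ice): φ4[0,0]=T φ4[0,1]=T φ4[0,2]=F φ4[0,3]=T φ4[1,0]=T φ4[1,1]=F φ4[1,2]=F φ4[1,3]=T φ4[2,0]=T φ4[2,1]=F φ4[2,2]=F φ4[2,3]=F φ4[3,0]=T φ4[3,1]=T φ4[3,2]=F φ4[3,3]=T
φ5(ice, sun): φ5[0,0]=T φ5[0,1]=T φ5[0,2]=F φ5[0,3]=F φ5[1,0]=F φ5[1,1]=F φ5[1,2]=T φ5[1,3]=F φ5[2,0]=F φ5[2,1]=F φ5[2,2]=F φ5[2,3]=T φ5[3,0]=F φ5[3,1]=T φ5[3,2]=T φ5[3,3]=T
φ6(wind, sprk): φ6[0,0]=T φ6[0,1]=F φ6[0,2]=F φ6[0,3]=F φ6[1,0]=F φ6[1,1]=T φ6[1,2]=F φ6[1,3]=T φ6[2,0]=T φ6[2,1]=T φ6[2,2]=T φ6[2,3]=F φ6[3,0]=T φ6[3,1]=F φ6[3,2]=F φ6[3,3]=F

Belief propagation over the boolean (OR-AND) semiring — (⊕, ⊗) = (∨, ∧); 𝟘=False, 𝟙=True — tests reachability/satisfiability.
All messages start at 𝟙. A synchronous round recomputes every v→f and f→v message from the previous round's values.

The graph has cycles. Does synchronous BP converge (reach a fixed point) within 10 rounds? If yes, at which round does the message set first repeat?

CONVERGED at round 7

init: all messages = 𝟙 over 4 values
r1 m[φ0→wind] = [T, T, T, T]
r1 m[φ0→sprk] = [T, T, T, T]
r1 m[φ1→wind] = [T, T, T, T]
r1 m[φ1→sun] = [T, T, T, T]
r1 m[φ2→sprk] = [T, T, T, T]
r1 m[φ2→ice] = [T, T, T, F]
r1 m[φ3→wind] = [T, T, F, T]
r1 m[φ3→snow] = [T, T, T, T]
r1 m[φ4→wet] = [T, T, T, T]
r1 m[φ4→ice] = [T, T, F, T]
r1 m[φ5→ice] = [T, T, T, T]
r1 m[φ5→sun] = [T, T, T, T]
r1 m[φ6→wind] = [T, T, T, T]
r1 m[φ6→sprk] = [T, T, T, T]
r1 m[wind→φ0] = [T, T, T, T]
r1 m[wind→φ1] = [T, T, T, T]
r1 m[wind→φ3] = [T, T, T, T]
r1 m[wind→φ6] = [T, T, T, T]
r1 m[sprk→φ0] = [T, T, T, T]
r1 m[sprk→φ2] = [T, T, T, T]
r1 m[sprk→φ6] = [T, T, T, T]
r1 m[wet→φ4] = [T, T, T, T]
r1 m[ice→φ2] = [T, T, T, T]
r1 m[ice→φ4] = [T, T, T, T]
r1 m[ice→φ5] = [T, T, T, T]
r1 m[snow→φ3] = [T, T, T, T]
r1 m[sun→φ1] = [T, T, T, T]
r1 m[sun→φ5] = [T, T, T, T]
r2 m[φ0→wind] = [T, T, T, T]
r2 m[φ0→sprk] = [T, T, T, T]
r2 m[φ1→wind] = [T, T, T, T]
r2 m[φ1→sun] = [T, T, T, T]
r2 m[φ2→sprk] = [T, T, T, T]
r2 m[φ2→ice] = [T, T, T, F]
r2 m[φ3→wind] = [T, T, F, T]
r2 m[φ3→snow] = [T, T, T, T]
r2 m[φ4→wet] = [T, T, T, T]
r2 m[φ4→ice] = [T, T, F, T]
r2 m[φ5→ice] = [T, T, T, T]
r2 m[φ5→sun] = [T, T, T, T]
r2 m[φ6→wind] = [T, T, T, T]
r2 m[φ6→sprk] = [T, T, T, T]
r2 m[wind→φ0] = [T, T, F, T]
r2 m[wind→φ1] = [T, T, F, T]
r2 m[wind→φ3] = [T, T, T, T]
r2 m[wind→φ6] = [T, T, F, T]
r2 m[sprk→φ0] = [T, T, T, T]
r2 m[sprk→φ2] = [T, T, T, T]
r2 m[sprk→φ6] = [T, T, T, T]
r2 m[wet→φ4] = [T, T, T, T]
r2 m[ice→φ2] = [T, T, F, T]
r2 m[ice→φ4] = [T, T, T, F]
r2 m[ice→φ5] = [T, T, F, F]
r2 m[snow→φ3] = [T, T, T, T]
r2 m[sun→φ1] = [T, T, T, T]
r2 m[sun→φ5] = [T, T, T, T]
r3 m[φ0→wind] = [T, T, T, T]
r3 m[φ0→sprk] = [T, T, T, T]
r3 m[φ1→wind] = [T, T, T, T]
r3 m[φ1→sun] = [T, T, T, T]
r3 m[φ2→sprk] = [T, T, T, T]
r3 m[φ2→ice] = [T, T, T, F]
r3 m[φ3→wind] = [T, T, F, T]
r3 m[φ3→snow] = [T, T, T, T]
r3 m[φ4→wet] = [T, T, T, T]
r3 m[φ4→ice] = [T, T, F, T]
r3 m[φ5→ice] = [T, T, T, T]
r3 m[φ5→sun] = [T, T, T, F]
r3 m[φ6→wind] = [T, T, T, T]
r3 m[φ6→sprk] = [T, T, F, T]
r3 m[wind→φ0] = [T, T, F, T]
r3 m[wind→φ1] = [T, T, F, T]
r3 m[wind→φ3] = [T, T, T, T]
r3 m[wind→φ6] = [T, T, F, T]
r3 m[sprk→φ0] = [T, T, T, T]
r3 m[sprk→φ2] = [T, T, T, T]
r3 m[sprk→φ6] = [T, T, T, T]
r3 m[wet→φ4] = [T, T, T, T]
r3 m[ice→φ2] = [T, T, F, T]
r3 m[ice→φ4] = [T, T, T, F]
r3 m[ice→φ5] = [T, T, F, F]
r3 m[snow→φ3] = [T, T, T, T]
r3 m[sun→φ1] = [T, T, T, T]
r3 m[sun→φ5] = [T, T, T, T]
r4 m[φ0→wind] = [T, T, T, T]
r4 m[φ0→sprk] = [T, T, T, T]
r4 m[φ1→wind] = [T, T, T, T]
r4 m[φ1→sun] = [T, T, T, T]
r4 m[φ2→sprk] = [T, T, T, T]
r4 m[φ2→ice] = [T, T, T, F]
r4 m[φ3→wind] = [T, T, F, T]
r4 m[φ3→snow] = [T, T, T, T]
r4 m[φ4→wet] = [T, T, T, T]
r4 m[φ4→ice] = [T, T, F, T]
r4 m[φ5→ice] = [T, T, T, T]
r4 m[φ5→sun] = [T, T, T, F]
r4 m[φ6→wind] = [T, T, T, T]
r4 m[φ6→sprk] = [T, T, F, T]
r4 m[wind→φ0] = [T, T, F, T]
r4 m[wind→φ1] = [T, T, F, T]
r4 m[wind→φ3] = [T, T, T, T]
r4 m[wind→φ6] = [T, T, F, T]
r4 m[sprk→φ0] = [T, T, F, T]
r4 m[sprk→φ2] = [T, T, F, T]
r4 m[sprk→φ6] = [T, T, T, T]
r4 m[wet→φ4] = [T, T, T, T]
r4 m[ice→φ2] = [T, T, F, T]
r4 m[ice→φ4] = [T, T, T, F]
r4 m[ice→φ5] = [T, T, F, F]
r4 m[snow→φ3] = [T, T, T, T]
r4 m[sun→φ1] = [T, T, T, F]
r4 m[sun→φ5] = [T, T, T, T]
r5 m[φ0→wind] = [T, T, T, T]
r5 m[φ0→sprk] = [T, T, T, T]
r5 m[φ1→wind] = [T, T, F, T]
r5 m[φ1→sun] = [T, T, T, T]
r5 m[φ2→sprk] = [T, T, T, T]
r5 m[φ2→ice] = [T, T, T, F]
r5 m[φ3→wind] = [T, T, F, T]
r5 m[φ3→snow] = [T, T, T, T]
r5 m[φ4→wet] = [T, T, T, T]
r5 m[φ4→ice] = [T, T, F, T]
r5 m[φ5→ice] = [T, T, T, T]
r5 m[φ5→sun] = [T, T, T, F]
r5 m[φ6→wind] = [T, T, T, T]
r5 m[φ6→sprk] = [T, T, F, T]
r5 m[wind→φ0] = [T, T, F, T]
r5 m[wind→φ1] = [T, T, F, T]
r5 m[wind→φ3] = [T, T, T, T]
r5 m[wind→φ6] = [T, T, F, T]
r5 m[sprk→φ0] = [T, T, F, T]
r5 m[sprk→φ2] = [T, T, F, T]
r5 m[sprk→φ6] = [T, T, T, T]
r5 m[wet→φ4] = [T, T, T, T]
r5 m[ice→φ2] = [T, T, F, T]
r5 m[ice→φ4] = [T, T, T, F]
r5 m[ice→φ5] = [T, T, F, F]
r5 m[snow→φ3] = [T, T, T, T]
r5 m[sun→φ1] = [T, T, T, F]
r5 m[sun→φ5] = [T, T, T, T]
r6 m[φ0→wind] = [T, T, T, T]
r6 m[φ0→sprk] = [T, T, T, T]
r6 m[φ1→wind] = [T, T, F, T]
r6 m[φ1→sun] = [T, T, T, T]
r6 m[φ2→sprk] = [T, T, T, T]
r6 m[φ2→ice] = [T, T, T, F]
r6 m[φ3→wind] = [T, T, F, T]
r6 m[φ3→snow] = [T, T, T, T]
r6 m[φ4→wet] = [T, T, T, T]
r6 m[φ4→ice] = [T, T, F, T]
r6 m[φ5→ice] = [T, T, T, T]
r6 m[φ5→sun] = [T, T, T, F]
r6 m[φ6→wind] = [T, T, T, T]
r6 m[φ6→sprk] = [T, T, F, T]
r6 m[wind→φ0] = [T, T, F, T]
r6 m[wind→φ1] = [T, T, F, T]
r6 m[wind→φ3] = [T, T, F, T]
r6 m[wind→φ6] = [T, T, F, T]
r6 m[sprk→φ0] = [T, T, F, T]
r6 m[sprk→φ2] = [T, T, F, T]
r6 m[sprk→φ6] = [T, T, T, T]
r6 m[wet→φ4] = [T, T, T, T]
r6 m[ice→φ2] = [T, T, F, T]
r6 m[ice→φ4] = [T, T, T, F]
r6 m[ice→φ5] = [T, T, F, F]
r6 m[snow→φ3] = [T, T, T, T]
r6 m[sun→φ1] = [T, T, T, F]
r6 m[sun→φ5] = [T, T, T, T]
r7 m[φ0→wind] = [T, T, T, T]
r7 m[φ0→sprk] = [T, T, T, T]
r7 m[φ1→wind] = [T, T, F, T]
r7 m[φ1→sun] = [T, T, T, T]
r7 m[φ2→sprk] = [T, T, T, T]
r7 m[φ2→ice] = [T, T, T, F]
r7 m[φ3→wind] = [T, T, F, T]
r7 m[φ3→snow] = [T, T, T, T]
r7 m[φ4→wet] = [T, T, T, T]
r7 m[φ4→ice] = [T, T, F, T]
r7 m[φ5→ice] = [T, T, T, T]
r7 m[φ5→sun] = [T, T, T, F]
r7 m[φ6→wind] = [T, T, T, T]
r7 m[φ6→sprk] = [T, T, F, T]
r7 m[wind→φ0] = [T, T, F, T]
r7 m[wind→φ1] = [T, T, F, T]
r7 m[wind→φ3] = [T, T, F, T]
r7 m[wind→φ6] = [T, T, F, T]
r7 m[sprk→φ0] = [T, T, F, T]
r7 m[sprk→φ2] = [T, T, F, T]
r7 m[sprk→φ6] = [T, T, T, T]
r7 m[wet→φ4] = [T, T, T, T]
r7 m[ice→φ2] = [T, T, F, T]
r7 m[ice→φ4] = [T, T, T, F]
r7 m[ice→φ5] = [T, T, F, F]
r7 m[snow→φ3] = [T, T, T, T]
r7 m[sun→φ1] = [T, T, T, F]
r7 m[sun→φ5] = [T, T, T, T]
fixed point reached at round 7
messages reach a fixed point at round 7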